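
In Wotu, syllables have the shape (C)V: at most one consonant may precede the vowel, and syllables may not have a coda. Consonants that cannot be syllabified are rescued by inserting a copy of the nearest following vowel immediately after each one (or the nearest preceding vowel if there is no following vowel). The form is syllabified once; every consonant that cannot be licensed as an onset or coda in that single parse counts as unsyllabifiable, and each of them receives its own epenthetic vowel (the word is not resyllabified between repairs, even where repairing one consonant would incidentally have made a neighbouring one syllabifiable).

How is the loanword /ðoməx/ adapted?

ðoməxə

Syllabifying with onset maximization leaves /x/ stranded (no codas are permitted; onsets are limited to one consonant).
Inserting the epenthetic vowel yields /x/ → /xə/.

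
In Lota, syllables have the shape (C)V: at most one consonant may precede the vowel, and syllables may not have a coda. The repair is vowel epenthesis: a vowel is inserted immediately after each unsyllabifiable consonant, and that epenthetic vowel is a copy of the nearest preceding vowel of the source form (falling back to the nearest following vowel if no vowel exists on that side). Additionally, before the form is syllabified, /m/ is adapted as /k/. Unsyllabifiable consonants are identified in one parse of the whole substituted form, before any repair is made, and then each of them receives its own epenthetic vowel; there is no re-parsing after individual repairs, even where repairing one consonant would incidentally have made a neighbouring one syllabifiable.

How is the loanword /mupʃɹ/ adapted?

kupuʃuɹu

Substitution: /m/ → /k/, giving /kupʃɹ/.
The consonants /p/, /ʃ/, /ɹ/ cannot be parsed into a legal (C)V syllable (no codas are permitted; onsets are limited to one consonant).
Inserting the epenthetic vowel yields /p/ → /pu/, /ʃ/ → /ʃu/, /ɹ/ → /ɹu/.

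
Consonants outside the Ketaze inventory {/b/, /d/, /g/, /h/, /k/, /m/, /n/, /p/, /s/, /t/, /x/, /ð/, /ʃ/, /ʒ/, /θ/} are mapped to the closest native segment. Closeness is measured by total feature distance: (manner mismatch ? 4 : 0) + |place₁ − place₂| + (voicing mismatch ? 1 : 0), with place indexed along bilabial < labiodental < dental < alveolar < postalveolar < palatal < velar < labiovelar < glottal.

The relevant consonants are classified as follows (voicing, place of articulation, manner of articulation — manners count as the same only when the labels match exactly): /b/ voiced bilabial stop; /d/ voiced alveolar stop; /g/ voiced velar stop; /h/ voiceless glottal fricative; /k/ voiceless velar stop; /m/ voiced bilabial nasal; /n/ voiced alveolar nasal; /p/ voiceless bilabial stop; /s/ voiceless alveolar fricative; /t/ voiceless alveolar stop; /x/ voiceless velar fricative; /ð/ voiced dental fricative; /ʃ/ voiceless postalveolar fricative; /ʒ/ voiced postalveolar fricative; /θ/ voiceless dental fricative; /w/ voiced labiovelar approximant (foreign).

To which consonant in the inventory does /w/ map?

/g/ is closest: manner differs (approximant→stop, +4), place distance 1 (labiovelar→velar), same voicing; total 5. Next closest is /h/ at distance 6.

g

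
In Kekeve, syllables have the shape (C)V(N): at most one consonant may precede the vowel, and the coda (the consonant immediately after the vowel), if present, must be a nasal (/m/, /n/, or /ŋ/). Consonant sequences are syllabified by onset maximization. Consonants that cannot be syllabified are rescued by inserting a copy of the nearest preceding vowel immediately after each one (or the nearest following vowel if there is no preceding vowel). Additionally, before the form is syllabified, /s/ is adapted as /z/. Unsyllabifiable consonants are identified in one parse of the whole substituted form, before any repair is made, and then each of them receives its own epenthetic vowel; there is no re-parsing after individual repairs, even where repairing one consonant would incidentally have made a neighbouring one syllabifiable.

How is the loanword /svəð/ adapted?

Substitution: /s/ → /z/, giving /zvəð/.
The consonants /z/, /ð/ cannot be parsed into a legal (C)V(N) syllable (only a nasal (/m/, /n/, or /ŋ/) is licensed in coda position; onsets are limited to one consonant).
Epenthesis after each stranded consonant: /z/ → /zə/, /ð/ → /ðə/.

zəvəðə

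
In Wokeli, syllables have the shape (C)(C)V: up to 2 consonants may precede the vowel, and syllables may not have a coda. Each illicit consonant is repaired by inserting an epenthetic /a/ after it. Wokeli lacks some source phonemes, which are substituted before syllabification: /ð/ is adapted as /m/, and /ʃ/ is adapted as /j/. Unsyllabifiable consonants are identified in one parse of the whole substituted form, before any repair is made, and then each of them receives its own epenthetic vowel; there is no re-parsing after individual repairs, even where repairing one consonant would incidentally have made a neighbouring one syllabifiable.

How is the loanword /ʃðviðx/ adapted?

Substitution: /ʃ/ → /j/, /ð/ → /m/, giving /jmvimx/.
Under (C)(C)V, the unsyllabifiable consonants are /j/, /m/, /x/ (no codas are permitted; onsets may contain at most 2 consonants).
Each unlicensed consonant becomes the onset of a new syllable: /j/ → /ja/, /m/ → /ma/, /x/ → /xa/.

jamvimaxa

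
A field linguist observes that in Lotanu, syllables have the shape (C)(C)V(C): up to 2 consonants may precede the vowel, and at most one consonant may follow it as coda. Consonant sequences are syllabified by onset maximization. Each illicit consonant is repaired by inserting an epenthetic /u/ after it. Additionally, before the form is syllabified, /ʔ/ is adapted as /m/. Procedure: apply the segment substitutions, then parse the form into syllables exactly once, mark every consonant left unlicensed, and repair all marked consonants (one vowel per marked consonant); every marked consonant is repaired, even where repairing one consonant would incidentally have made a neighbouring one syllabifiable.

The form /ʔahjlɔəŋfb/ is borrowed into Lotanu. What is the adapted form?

Substitution: /ʔ/ → /m/, giving /mahjlɔəŋfb/.
The consonants /f/, /b/ cannot be parsed into a legal (C)(C)V(C) syllable (at most one coda consonant is licensed; onsets may contain at most 2 consonants).
Each unlicensed consonant becomes the onset of a new syllable: /f/ → /fu/, /b/ → /bu/.

mahjlɔəŋfubu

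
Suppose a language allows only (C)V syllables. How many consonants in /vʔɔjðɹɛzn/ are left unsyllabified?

The consonants /v/, /j/, /ð/, /z/, /n/ cannot be parsed into a legal (C)V syllable (no codas are permitted; onsets are limited to one consonant).

5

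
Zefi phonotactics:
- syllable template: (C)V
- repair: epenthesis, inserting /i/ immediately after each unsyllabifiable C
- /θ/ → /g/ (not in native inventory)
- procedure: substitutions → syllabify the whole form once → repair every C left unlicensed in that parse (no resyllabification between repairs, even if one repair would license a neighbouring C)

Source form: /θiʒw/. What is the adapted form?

giʒiwi

Substitution: /θ/ → /g/, giving /giʒw/.
Under (C)V, the unsyllabifiable consonants are /ʒ/, /w/ (no codas are permitted; onsets are limited to one consonant).
Inserting the epenthetic vowel yields /ʒ/ → /ʒi/, /w/ → /wi/.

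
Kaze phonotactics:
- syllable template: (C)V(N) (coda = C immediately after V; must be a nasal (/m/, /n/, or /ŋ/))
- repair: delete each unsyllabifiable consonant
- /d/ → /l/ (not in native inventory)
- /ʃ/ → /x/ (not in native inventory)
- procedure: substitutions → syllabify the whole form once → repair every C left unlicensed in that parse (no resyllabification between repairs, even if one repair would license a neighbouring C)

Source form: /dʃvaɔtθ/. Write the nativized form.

Substitution: /d/ → /l/, /ʃ/ → /x/, giving /lxvaɔtθ/.
The consonants /l/, /x/, /t/, /θ/ cannot be parsed into a legal (C)V(N) syllable (only a nasal (/m/, /n/, or /ŋ/) is licensed in coda position; onsets are limited to one consonant).
Each unlicensed consonant is deleted: /l/, /x/, /t/, /θ/.

vaɔ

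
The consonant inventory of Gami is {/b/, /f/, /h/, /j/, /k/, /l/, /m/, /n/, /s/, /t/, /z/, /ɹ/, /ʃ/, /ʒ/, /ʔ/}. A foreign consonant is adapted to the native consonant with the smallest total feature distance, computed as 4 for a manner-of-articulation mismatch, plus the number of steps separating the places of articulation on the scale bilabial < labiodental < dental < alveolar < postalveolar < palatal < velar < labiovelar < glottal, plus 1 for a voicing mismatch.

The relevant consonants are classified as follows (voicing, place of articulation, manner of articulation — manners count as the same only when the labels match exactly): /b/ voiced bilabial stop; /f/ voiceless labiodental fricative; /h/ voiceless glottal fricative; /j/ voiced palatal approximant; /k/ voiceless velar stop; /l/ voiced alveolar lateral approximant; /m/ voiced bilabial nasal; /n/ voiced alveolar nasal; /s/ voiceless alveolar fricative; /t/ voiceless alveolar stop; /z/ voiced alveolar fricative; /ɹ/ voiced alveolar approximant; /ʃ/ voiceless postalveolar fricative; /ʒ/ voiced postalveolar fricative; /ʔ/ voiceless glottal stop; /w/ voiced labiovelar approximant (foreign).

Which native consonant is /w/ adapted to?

j

/j/ is closest: same manner (approximant), place distance 2 (labiovelar→palatal), same voicing; total 2. Next closest is /ɹ/ at distance 4.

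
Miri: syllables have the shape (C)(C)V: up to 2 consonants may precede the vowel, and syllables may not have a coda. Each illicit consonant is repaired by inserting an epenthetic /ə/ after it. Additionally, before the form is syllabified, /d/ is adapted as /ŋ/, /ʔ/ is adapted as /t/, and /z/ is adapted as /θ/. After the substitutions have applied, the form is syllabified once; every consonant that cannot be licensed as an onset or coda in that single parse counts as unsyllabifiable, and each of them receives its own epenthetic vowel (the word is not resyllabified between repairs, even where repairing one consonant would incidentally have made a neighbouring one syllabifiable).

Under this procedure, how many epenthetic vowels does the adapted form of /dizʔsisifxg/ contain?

After substitution the input is /ŋiθtsisifxg/.
The unsyllabifiable consonants are /θ/, /f/, /x/, /g/; each receives one epenthetic vowel.

4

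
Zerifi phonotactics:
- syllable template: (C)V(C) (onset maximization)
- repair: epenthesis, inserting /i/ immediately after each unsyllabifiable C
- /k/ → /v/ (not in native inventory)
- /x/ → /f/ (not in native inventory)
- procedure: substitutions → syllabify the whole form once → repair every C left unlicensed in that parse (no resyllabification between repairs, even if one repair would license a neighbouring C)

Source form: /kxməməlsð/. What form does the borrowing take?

vifiməməlsiði

Substitution: /k/ → /v/, /x/ → /f/, giving /vfməməlsð/.
Syllabifying with onset maximization leaves /v/, /f/, /s/, /ð/ stranded (at most one coda consonant is licensed; onsets are limited to one consonant).
Epenthesis after each stranded consonant: /v/ → /vi/, /f/ → /fi/, /s/ → /si/, /ð/ → /ði/.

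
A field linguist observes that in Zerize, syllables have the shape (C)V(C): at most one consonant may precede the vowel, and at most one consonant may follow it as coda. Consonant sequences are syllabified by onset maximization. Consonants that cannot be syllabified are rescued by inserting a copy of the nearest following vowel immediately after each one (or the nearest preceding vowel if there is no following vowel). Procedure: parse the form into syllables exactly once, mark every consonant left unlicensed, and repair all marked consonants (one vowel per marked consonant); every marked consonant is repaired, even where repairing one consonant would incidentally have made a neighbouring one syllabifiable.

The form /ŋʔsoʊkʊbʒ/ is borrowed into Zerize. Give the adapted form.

ŋoʔosoʊkʊbʒʊ

Under (C)V(C), the unsyllabifiable consonants are /ŋ/, /ʔ/, /ʒ/ (at most one coda consonant is licensed; onsets are limited to one consonant).
Each unlicensed consonant becomes the onset of a new syllable: /ŋ/ → /ŋo/, /ʔ/ → /ʔo/, /ʒ/ → /ʒʊ/.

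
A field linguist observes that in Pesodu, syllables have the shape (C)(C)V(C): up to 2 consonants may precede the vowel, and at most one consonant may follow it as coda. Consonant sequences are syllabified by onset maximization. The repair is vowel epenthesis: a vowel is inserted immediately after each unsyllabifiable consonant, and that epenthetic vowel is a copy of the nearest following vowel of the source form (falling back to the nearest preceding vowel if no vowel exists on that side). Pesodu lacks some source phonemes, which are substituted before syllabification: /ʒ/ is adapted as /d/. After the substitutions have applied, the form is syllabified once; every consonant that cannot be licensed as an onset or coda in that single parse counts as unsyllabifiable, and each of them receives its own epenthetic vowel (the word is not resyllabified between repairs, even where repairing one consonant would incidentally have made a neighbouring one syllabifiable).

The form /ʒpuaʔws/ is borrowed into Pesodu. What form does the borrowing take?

dpuaʔwasa

Substitution: /ʒ/ → /d/, giving /dpuaʔws/.
Under (C)(C)V(C), the unsyllabifiable consonants are /w/, /s/ (at most one coda consonant is licensed; onsets may contain at most 2 consonants).
Epenthesis after each stranded consonant: /w/ → /wa/, /s/ → /sa/.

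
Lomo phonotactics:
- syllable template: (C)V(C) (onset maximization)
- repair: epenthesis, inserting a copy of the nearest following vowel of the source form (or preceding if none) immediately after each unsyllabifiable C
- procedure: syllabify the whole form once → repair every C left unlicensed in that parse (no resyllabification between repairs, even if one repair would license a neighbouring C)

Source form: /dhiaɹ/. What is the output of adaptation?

The consonants /d/ cannot be parsed into a legal (C)V(C) syllable (at most one coda consonant is licensed; onsets are limited to one consonant).
Epenthesis after each stranded consonant: /d/ → /di/.

dihiaɹ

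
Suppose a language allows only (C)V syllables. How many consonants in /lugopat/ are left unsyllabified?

1

Syllabifying with onset maximization leaves /t/ stranded (no codas are permitted; onsets are limited to one consonant).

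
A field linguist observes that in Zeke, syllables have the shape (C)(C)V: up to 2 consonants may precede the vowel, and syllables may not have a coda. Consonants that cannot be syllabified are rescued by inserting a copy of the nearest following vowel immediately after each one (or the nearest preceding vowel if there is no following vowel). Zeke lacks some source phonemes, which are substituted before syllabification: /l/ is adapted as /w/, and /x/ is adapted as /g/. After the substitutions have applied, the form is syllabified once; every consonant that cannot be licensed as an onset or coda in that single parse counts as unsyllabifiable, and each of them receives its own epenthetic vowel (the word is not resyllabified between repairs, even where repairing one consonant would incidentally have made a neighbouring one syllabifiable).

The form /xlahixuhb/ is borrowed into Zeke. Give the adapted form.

Substitution: /x/ → /g/, /l/ → /w/, giving /gwahiguhb/.
The consonants /h/, /b/ cannot be parsed into a legal (C)(C)V syllable (no codas are permitted; onsets may contain at most 2 consonants).
Epenthesis after each stranded consonant: /h/ → /hu/, /b/ → /bu/.

gwahiguhubu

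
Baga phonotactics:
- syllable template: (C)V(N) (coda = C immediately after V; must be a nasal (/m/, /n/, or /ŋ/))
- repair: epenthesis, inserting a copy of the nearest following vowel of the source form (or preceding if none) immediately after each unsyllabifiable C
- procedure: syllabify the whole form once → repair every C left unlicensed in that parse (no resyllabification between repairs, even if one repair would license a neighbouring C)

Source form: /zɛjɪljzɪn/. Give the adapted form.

zɛjɪlɪjɪzɪn

Under (C)V(N), the unsyllabifiable consonants are /l/, /j/ (only a nasal (/m/, /n/, or /ŋ/) is licensed in coda position; onsets are limited to one consonant).
Inserting the epenthetic vowel yields /l/ → /lɪ/, /j/ → /jɪ/.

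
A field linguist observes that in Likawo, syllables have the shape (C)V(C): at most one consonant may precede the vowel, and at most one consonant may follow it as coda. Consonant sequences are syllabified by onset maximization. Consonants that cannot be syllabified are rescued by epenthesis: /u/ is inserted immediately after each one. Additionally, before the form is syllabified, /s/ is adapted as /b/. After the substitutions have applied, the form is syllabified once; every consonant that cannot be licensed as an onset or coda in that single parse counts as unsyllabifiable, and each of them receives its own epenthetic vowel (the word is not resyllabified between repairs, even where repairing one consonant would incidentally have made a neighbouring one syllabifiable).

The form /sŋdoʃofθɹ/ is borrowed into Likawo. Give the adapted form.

buŋudoʃofθuɹu

Substitution: /s/ → /b/, giving /bŋdoʃofθɹ/.
Syllabifying with onset maximization leaves /b/, /ŋ/, /θ/, /ɹ/ stranded (at most one coda consonant is licensed; onsets are limited to one consonant).
Each unlicensed consonant becomes the onset of a new syllable: /b/ → /bu/, /ŋ/ → /ŋu/, /θ/ → /θu/, /ɹ/ → /ɹu/.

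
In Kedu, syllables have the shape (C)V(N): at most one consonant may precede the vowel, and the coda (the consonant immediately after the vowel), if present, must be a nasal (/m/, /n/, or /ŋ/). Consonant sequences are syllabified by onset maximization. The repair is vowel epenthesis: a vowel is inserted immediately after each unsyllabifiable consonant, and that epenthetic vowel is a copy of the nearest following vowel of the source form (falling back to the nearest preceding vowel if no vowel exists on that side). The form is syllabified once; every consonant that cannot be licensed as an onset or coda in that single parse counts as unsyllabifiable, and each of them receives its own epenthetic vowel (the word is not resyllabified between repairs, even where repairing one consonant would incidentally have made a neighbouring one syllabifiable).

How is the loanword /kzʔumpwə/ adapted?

The consonants /k/, /z/, /p/ cannot be parsed into a legal (C)V(N) syllable (only a nasal (/m/, /n/, or /ŋ/) is licensed in coda position; onsets are limited to one consonant).
Epenthesis after each stranded consonant: /k/ → /ku/, /z/ → /zu/, /p/ → /pə/.

kuzuʔumpəwə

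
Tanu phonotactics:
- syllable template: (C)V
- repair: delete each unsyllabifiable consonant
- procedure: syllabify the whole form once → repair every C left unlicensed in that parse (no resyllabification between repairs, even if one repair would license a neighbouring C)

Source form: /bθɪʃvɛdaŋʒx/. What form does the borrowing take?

θɪvɛda

Under (C)V, the unsyllabifiable consonants are /b/, /ʃ/, /ŋ/, /ʒ/, /x/ (no codas are permitted; onsets are limited to one consonant).
Deleting the stranded consonants removes /b/, /ʃ/, /ŋ/, /ʒ/, /x/.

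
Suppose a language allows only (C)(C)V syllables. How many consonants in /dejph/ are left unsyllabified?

Syllabifying with onset maximization leaves /j/, /p/, /h/ stranded (no codas are permitted; onsets may contain at most 2 consonants).

3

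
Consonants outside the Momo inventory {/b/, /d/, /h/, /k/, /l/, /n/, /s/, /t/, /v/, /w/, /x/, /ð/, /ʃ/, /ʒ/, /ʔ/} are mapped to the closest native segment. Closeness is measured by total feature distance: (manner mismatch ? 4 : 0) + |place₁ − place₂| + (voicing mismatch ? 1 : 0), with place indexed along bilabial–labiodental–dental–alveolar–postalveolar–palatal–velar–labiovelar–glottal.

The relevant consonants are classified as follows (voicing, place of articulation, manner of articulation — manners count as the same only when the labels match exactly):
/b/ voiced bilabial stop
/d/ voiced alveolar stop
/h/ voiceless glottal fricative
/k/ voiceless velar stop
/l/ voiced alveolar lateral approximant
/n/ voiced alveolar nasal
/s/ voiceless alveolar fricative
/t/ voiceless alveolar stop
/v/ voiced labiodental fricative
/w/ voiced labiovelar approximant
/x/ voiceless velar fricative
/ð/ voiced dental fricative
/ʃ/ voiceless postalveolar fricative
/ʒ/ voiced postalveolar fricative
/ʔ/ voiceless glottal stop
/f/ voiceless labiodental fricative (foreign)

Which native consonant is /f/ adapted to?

v

/v/ is closest: same manner (fricative), place distance 0 (labiodental→labiodental), voicing differs (+1); total 1. Next closest is /s/ at distance 2.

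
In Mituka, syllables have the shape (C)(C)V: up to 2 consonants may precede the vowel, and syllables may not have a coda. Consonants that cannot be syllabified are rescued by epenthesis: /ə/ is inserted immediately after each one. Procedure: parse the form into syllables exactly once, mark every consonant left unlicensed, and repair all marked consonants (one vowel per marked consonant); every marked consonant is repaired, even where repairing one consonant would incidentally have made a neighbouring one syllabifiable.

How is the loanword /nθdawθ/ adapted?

nəθdawəθə

Syllabifying with onset maximization leaves /n/, /w/, /θ/ stranded (no codas are permitted; onsets may contain at most 2 consonants).
Inserting the epenthetic vowel yields /n/ → /nə/, /w/ → /wə/, /θ/ → /θə/.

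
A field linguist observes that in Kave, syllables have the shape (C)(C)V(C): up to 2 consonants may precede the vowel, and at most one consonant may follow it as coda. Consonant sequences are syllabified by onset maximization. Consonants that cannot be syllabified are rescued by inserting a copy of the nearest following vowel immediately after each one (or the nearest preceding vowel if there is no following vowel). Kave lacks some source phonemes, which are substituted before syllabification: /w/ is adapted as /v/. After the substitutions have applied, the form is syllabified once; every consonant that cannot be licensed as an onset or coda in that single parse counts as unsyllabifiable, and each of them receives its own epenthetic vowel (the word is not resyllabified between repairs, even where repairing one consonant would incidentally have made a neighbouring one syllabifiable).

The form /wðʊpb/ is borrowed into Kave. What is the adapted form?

Substitution: /w/ → /v/, giving /vðʊpb/.
Under (C)(C)V(C), the unsyllabifiable consonants are /b/ (at most one coda consonant is licensed; onsets may contain at most 2 consonants).
Epenthesis after each stranded consonant: /b/ → /bʊ/.

vðʊpbʊ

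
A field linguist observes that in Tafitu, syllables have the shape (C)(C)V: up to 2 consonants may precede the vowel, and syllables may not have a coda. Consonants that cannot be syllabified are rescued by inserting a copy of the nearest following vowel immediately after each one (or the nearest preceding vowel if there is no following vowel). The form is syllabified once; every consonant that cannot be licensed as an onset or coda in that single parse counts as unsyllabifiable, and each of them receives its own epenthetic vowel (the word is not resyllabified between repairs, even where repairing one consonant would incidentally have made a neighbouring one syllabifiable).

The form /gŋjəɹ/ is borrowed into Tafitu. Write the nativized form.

The consonants /g/, /ɹ/ cannot be parsed into a legal (C)(C)V syllable (no codas are permitted; onsets may contain at most 2 consonants).
Epenthesis after each stranded consonant: /g/ → /gə/, /ɹ/ → /ɹə/.

gəŋjəɹə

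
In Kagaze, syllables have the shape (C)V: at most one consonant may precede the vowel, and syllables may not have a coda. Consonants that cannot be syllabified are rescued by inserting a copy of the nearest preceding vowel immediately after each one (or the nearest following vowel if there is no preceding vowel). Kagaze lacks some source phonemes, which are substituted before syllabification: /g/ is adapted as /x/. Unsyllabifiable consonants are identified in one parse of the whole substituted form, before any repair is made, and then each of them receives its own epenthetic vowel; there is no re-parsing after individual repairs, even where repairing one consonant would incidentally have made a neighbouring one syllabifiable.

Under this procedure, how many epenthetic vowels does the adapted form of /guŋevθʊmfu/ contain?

2

After substitution the input is /xuŋevθʊmfu/.
The unsyllabifiable consonants are /v/, /m/; each receives one epenthetic vowel.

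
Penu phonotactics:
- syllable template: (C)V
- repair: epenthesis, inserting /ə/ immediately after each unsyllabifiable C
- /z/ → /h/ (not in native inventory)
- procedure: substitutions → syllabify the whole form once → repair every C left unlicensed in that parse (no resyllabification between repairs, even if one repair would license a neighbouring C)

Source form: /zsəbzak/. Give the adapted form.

həsəbəhakə

Substitution: /z/ → /h/, giving /hsəbhak/.
Under (C)V, the unsyllabifiable consonants are /h/, /b/, /k/ (no codas are permitted; onsets are limited to one consonant).
Inserting the epenthetic vowel yields /h/ → /hə/, /b/ → /bə/, /k/ → /kə/.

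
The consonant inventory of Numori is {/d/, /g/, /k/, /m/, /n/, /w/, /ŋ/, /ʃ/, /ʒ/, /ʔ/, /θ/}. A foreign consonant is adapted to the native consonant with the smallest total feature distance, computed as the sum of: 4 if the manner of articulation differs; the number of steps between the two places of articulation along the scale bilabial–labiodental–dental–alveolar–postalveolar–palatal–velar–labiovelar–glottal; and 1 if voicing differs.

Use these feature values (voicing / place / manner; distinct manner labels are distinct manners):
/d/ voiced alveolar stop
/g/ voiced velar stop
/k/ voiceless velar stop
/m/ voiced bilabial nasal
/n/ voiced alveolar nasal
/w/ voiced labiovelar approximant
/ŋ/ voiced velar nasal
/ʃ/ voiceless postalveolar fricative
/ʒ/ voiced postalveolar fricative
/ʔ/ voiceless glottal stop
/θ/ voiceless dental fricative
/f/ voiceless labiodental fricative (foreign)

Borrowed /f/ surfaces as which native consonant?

θ

/θ/ is closest: same manner (fricative), place distance 1 (labiodental→dental), same voicing; total 1. Next closest is /ʃ/ at distance 3.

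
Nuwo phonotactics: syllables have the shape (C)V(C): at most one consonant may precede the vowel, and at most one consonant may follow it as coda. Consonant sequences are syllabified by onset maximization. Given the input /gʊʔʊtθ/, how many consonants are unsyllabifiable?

The consonants /θ/ cannot be parsed into a legal (C)V(C) syllable (at most one coda consonant is licensed; onsets are limited to one consonant).

1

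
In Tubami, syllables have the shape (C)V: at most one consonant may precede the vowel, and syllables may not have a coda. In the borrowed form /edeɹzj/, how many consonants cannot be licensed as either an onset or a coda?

3

The consonants /ɹ/, /z/, /j/ cannot be parsed into a legal (C)V syllable (no codas are permitted; onsets are limited to one consonant).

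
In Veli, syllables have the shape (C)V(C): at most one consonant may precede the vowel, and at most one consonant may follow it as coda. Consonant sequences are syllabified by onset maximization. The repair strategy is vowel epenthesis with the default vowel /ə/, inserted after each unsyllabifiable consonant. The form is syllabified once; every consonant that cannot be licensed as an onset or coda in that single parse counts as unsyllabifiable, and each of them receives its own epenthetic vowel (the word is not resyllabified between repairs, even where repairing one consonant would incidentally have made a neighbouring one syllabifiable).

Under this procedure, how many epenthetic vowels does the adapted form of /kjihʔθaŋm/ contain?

3

The unsyllabifiable consonants are /k/, /ʔ/, /m/; each receives one epenthetic vowel.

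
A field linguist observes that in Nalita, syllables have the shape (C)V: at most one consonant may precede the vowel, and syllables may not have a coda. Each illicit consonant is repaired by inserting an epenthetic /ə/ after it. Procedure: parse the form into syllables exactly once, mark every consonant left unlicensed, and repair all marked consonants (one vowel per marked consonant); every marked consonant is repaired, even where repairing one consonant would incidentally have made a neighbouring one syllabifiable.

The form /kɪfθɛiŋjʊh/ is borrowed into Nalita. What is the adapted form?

kɪfəθɛiŋəjʊhə

Under (C)V, the unsyllabifiable consonants are /f/, /ŋ/, /h/ (no codas are permitted; onsets are limited to one consonant).
Each unlicensed consonant becomes the onset of a new syllable: /f/ → /fə/, /ŋ/ → /ŋə/, /h/ → /hə/.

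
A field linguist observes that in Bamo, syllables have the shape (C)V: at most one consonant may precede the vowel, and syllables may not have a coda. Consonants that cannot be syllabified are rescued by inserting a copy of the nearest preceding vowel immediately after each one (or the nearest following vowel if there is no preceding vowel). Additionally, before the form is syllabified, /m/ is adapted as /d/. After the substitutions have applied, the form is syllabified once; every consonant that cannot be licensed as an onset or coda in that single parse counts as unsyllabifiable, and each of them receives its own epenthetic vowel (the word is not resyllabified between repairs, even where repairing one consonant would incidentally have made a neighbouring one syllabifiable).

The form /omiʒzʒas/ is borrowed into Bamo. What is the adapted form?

odiʒiziʒasa

Substitution: /m/ → /d/, giving /odiʒzʒas/.
The consonants /ʒ/, /z/, /s/ cannot be parsed into a legal (C)V syllable (no codas are permitted; onsets are limited to one consonant).
Inserting the epenthetic vowel yields /ʒ/ → /ʒi/, /z/ → /zi/, /s/ → /sa/.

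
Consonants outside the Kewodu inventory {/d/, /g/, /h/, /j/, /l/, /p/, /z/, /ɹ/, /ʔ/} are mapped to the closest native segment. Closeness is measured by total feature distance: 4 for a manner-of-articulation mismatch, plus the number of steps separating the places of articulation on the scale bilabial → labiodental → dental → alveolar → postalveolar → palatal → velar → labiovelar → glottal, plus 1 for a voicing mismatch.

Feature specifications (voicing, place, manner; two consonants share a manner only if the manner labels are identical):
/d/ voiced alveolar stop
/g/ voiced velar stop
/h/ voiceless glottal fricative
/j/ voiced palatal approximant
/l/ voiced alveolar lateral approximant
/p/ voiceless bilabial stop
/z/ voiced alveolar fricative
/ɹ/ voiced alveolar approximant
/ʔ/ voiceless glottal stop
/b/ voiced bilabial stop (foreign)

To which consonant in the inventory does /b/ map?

p

/p/ is closest: same manner (stop), place distance 0 (bilabial→bilabial), voicing differs (+1); total 1. Next closest is /d/ at distance 3.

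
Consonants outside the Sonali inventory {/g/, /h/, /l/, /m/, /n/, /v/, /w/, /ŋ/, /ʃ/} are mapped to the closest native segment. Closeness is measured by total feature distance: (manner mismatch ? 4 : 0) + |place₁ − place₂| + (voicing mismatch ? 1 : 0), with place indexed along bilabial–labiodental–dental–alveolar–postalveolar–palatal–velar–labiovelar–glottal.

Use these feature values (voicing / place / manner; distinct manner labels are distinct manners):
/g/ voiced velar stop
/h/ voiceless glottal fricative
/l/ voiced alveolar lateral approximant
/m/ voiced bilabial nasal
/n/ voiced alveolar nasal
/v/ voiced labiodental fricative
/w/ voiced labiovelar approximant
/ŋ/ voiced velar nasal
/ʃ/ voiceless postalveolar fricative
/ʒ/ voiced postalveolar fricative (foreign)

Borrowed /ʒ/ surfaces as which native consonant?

ʃ

/ʃ/ is closest: same manner (fricative), place distance 0 (postalveolar→postalveolar), voicing differs (+1); total 1. Next closest is /v/ at distance 3.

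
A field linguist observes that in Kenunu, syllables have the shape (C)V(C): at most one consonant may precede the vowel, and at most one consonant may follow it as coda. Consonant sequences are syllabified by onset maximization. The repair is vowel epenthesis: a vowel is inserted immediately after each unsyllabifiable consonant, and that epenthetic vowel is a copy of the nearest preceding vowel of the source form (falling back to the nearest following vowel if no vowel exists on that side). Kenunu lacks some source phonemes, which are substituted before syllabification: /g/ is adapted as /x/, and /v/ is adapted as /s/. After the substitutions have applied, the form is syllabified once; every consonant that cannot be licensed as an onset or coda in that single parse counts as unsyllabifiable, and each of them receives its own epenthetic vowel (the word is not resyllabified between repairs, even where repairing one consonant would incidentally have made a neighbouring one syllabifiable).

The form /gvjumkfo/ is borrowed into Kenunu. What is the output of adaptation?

Substitution: /g/ → /x/, /v/ → /s/, giving /xsjumkfo/.
Syllabifying with onset maximization leaves /x/, /s/, /k/ stranded (at most one coda consonant is licensed; onsets are limited to one consonant).
Inserting the epenthetic vowel yields /x/ → /xu/, /s/ → /su/, /k/ → /ku/.

xusujumkufo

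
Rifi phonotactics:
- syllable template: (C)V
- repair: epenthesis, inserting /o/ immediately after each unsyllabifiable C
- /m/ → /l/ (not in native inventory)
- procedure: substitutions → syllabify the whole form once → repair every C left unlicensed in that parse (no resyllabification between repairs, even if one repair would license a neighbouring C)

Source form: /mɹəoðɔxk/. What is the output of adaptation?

Substitution: /m/ → /l/, giving /lɹəoðɔxk/.
Under (C)V, the unsyllabifiable consonants are /l/, /x/, /k/ (no codas are permitted; onsets are limited to one consonant).
Epenthesis after each stranded consonant: /l/ → /lo/, /x/ → /xo/, /k/ → /ko/.

loɹəoðɔxoko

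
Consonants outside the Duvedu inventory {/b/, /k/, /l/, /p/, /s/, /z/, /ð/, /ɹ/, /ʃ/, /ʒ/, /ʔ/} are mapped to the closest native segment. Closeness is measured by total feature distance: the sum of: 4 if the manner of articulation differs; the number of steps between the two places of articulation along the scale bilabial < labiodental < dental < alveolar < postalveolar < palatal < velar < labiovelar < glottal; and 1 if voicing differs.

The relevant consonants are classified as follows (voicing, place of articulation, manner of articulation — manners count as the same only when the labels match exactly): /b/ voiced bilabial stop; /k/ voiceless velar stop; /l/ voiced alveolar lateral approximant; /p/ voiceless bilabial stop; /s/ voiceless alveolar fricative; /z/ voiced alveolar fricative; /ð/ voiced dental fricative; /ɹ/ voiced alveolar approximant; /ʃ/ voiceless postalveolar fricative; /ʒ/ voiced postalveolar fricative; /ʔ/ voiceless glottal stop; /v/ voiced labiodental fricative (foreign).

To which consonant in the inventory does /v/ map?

/ð/ is closest: same manner (fricative), place distance 1 (labiodental→dental), same voicing; total 1. Next closest is /z/ at distance 2.

ð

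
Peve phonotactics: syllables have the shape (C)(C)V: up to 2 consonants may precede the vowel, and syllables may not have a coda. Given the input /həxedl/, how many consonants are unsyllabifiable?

Under (C)(C)V, the unsyllabifiable consonants are /d/, /l/ (no codas are permitted; onsets may contain at most 2 consonants).

2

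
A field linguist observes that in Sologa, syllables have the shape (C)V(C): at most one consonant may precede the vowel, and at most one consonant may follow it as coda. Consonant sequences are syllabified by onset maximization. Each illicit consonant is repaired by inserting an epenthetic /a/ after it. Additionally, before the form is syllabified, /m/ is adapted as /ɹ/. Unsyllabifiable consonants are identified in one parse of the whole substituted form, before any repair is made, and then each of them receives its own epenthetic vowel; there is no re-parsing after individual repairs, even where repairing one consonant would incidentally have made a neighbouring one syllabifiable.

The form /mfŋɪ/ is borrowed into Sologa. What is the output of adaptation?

ɹafaŋɪ

Substitution: /m/ → /ɹ/, giving /ɹfŋɪ/.
The consonants /ɹ/, /f/ cannot be parsed into a legal (C)V(C) syllable (at most one coda consonant is licensed; onsets are limited to one consonant).
Each unlicensed consonant becomes the onset of a new syllable: /ɹ/ → /ɹa/, /f/ → /fa/.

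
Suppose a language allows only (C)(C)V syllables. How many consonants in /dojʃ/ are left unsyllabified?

The consonants /j/, /ʃ/ cannot be parsed into a legal (C)(C)V syllable (no codas are permitted; onsets may contain at most 2 consonants).

2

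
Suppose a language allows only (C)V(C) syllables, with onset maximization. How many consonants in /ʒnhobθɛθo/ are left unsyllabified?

2

Under (C)V(C), the unsyllabifiable consonants are /ʒ/, /n/ (at most one coda consonant is licensed; onsets are limited to one consonant).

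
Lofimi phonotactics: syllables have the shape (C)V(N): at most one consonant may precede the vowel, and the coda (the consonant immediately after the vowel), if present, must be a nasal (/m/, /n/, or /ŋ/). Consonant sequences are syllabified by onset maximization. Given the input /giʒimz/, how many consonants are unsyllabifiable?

1

Syllabifying with onset maximization leaves /z/ stranded (only a nasal (/m/, /n/, or /ŋ/) is licensed in coda position; onsets are limited to one consonant).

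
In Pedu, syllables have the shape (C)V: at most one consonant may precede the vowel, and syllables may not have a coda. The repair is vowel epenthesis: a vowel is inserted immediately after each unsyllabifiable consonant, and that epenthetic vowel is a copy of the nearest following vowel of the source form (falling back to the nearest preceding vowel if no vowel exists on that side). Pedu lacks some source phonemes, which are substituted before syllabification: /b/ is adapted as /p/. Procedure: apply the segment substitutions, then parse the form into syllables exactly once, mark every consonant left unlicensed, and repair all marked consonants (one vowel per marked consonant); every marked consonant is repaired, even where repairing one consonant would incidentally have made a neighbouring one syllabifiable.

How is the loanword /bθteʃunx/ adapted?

Substitution: /b/ → /p/, giving /pθteʃunx/.
Syllabifying with onset maximization leaves /p/, /θ/, /n/, /x/ stranded (no codas are permitted; onsets are limited to one consonant).
Each unlicensed consonant becomes the onset of a new syllable: /p/ → /pe/, /θ/ → /θe/, /n/ → /nu/, /x/ → /xu/.

peθeteʃunuxu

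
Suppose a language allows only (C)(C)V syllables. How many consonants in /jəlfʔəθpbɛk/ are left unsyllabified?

Syllabifying with onset maximization leaves /l/, /θ/, /k/ stranded (no codas are permitted; onsets may contain at most 2 consonants).

3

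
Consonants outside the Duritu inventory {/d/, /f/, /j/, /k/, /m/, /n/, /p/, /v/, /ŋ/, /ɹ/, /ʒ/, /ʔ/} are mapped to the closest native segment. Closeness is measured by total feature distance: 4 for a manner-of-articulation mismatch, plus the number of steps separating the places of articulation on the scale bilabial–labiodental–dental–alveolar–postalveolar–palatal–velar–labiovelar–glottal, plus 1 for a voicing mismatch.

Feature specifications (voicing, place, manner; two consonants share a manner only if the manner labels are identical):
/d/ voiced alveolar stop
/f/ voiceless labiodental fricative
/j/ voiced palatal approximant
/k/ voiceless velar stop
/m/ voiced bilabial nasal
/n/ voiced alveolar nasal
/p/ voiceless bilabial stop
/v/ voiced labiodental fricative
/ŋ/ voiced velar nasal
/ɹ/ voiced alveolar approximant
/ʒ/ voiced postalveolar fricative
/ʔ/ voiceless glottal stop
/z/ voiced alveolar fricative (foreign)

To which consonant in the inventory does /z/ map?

/ʒ/ is closest: same manner (fricative), place distance 1 (alveolar→postalveolar), same voicing; total 1. Next closest is /v/ at distance 2.

ʒ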